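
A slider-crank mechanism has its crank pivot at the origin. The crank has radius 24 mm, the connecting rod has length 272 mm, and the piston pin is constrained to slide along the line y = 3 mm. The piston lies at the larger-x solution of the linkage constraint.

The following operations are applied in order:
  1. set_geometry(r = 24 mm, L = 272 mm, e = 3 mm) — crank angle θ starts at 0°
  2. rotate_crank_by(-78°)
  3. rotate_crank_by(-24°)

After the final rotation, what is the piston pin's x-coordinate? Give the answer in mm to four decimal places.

265.7185

set_geometry: r = 24 mm, L = 272 mm, e = 3 mm; θ ← 0°
rotate_crank_by(-78°): θ ← 0° -78° = -78°
rotate_crank_by(-24°): θ ← -78° -24° = -102°
crank pin P = (r cos θ, r sin θ) = (-4.989881, -23.475542)
h = r sin θ − e = -23.475542 − 3 = -26.475542
x = r cos θ + √(L² − h²) = -4.989881 + √(73984.0 − 700.9543) = -4.989881 + 270.708414 = 265.718534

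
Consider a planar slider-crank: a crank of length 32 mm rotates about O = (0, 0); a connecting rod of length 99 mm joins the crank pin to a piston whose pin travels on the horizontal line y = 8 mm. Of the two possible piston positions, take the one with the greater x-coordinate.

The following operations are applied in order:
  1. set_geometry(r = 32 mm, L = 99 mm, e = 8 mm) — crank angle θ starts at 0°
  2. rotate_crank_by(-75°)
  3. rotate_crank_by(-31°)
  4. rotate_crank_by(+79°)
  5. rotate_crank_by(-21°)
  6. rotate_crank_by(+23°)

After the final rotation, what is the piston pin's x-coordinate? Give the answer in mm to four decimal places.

set_geometry: r = 32 mm, L = 99 mm, e = 8 mm; θ ← 0°
rotate_crank_by(-75°): θ ← 0° -75° = -75°
rotate_crank_by(-31°): θ ← -75° -31° = -106°
rotate_crank_by(+79°): θ ← -106° +79° = -27°
rotate_crank_by(-21°): θ ← -27° -21° = -48°
rotate_crank_by(+23°): θ ← -48° +23° = -25°
crank pin P = (r cos θ, r sin θ) = (29.001849, -13.523784)
h = r sin θ − e = -13.523784 − 8 = -21.523784
x = r cos θ + √(L² − h²) = 29.001849 + √(9801.0 − 463.2733) = 29.001849 + 96.631913 = 125.633763

125.6338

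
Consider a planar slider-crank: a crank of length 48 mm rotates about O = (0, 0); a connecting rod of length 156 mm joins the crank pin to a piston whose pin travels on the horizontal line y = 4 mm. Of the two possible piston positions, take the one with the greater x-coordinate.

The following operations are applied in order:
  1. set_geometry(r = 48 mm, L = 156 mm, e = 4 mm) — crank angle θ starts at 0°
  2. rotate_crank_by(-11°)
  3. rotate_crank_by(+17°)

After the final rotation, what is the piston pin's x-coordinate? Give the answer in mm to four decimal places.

203.7337

set_geometry: r = 48 mm, L = 156 mm, e = 4 mm; θ ← 0°
rotate_crank_by(-11°): θ ← 0° -11° = -11°
rotate_crank_by(+17°): θ ← -11° +17° = 6°
crank pin P = (r cos θ, r sin θ) = (47.737051, 5.017366)
h = r sin θ − e = 5.017366 − 4 = 1.017366
x = r cos θ + √(L² − h²) = 47.737051 + √(24336.0 − 1.0350) = 47.737051 + 155.996683 = 203.733734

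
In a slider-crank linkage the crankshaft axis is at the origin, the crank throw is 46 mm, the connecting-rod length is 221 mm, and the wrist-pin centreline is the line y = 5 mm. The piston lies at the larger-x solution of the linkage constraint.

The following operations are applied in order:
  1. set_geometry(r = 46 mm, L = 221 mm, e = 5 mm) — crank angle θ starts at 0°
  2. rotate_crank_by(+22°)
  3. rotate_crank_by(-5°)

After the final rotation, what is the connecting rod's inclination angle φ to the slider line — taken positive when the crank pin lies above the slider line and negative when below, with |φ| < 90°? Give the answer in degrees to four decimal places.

2.1910

set_geometry: r = 46 mm, L = 221 mm, e = 5 mm; θ ← 0°
rotate_crank_by(+22°): θ ← 0° +22° = 22°
rotate_crank_by(-5°): θ ← 22° -5° = 17°
crank pin P = (r cos θ, r sin θ) = (43.990019, 13.449098)
h = r sin θ − e = 13.449098 − 5 = 8.449098
sin φ = h / L = 8.449098 / 221 = 0.03823121
φ = arcsin(0.03823121) = 2.191021°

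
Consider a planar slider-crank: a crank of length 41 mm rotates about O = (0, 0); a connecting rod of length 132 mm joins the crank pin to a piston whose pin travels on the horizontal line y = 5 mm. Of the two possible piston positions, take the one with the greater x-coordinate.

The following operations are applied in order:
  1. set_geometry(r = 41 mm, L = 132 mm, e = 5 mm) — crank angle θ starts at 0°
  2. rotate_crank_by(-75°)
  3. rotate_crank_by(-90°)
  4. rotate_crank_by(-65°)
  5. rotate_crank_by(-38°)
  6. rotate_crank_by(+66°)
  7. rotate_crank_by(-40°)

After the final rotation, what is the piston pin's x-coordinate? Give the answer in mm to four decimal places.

109.0112

set_geometry: r = 41 mm, L = 132 mm, e = 5 mm; θ ← 0°
rotate_crank_by(-75°): θ ← 0° -75° = -75°
rotate_crank_by(-90°): θ ← -75° -90° = -165°
rotate_crank_by(-65°): θ ← -165° -65° = -230°
rotate_crank_by(-38°): θ ← -230° -38° = -268°
rotate_crank_by(+66°): θ ← -268° +66° = -202°
rotate_crank_by(-40°): θ ← -202° -40° = -242°
crank pin P = (r cos θ, r sin θ) = (-19.248334, 36.200851)
h = r sin θ − e = 36.200851 − 5 = 31.200851
x = r cos θ + √(L² − h²) = -19.248334 + √(17424.0 − 973.4931) = -19.248334 + 128.259529 = 109.011195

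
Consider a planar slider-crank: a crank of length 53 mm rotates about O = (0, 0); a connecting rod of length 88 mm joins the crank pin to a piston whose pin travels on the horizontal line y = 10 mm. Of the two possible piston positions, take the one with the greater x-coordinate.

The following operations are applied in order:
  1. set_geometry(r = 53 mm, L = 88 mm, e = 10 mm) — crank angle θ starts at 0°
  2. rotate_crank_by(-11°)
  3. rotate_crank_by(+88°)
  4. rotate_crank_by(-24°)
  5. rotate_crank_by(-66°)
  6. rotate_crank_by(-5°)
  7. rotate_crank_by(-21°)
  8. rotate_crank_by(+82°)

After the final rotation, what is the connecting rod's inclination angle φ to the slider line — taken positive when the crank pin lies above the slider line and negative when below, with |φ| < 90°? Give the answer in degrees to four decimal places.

17.2843

set_geometry: r = 53 mm, L = 88 mm, e = 10 mm; θ ← 0°
rotate_crank_by(-11°): θ ← 0° -11° = -11°
rotate_crank_by(+88°): θ ← -11° +88° = 77°
rotate_crank_by(-24°): θ ← 77° -24° = 53°
rotate_crank_by(-66°): θ ← 53° -66° = -13°
rotate_crank_by(-5°): θ ← -13° -5° = -18°
rotate_crank_by(-21°): θ ← -18° -21° = -39°
rotate_crank_by(+82°): θ ← -39° +82° = 43°
crank pin P = (r cos θ, r sin θ) = (38.761746, 36.145913)
h = r sin θ − e = 36.145913 − 10 = 26.145913
sin φ = h / L = 26.145913 / 88 = 0.29711265
φ = arcsin(0.29711265) = 17.284264°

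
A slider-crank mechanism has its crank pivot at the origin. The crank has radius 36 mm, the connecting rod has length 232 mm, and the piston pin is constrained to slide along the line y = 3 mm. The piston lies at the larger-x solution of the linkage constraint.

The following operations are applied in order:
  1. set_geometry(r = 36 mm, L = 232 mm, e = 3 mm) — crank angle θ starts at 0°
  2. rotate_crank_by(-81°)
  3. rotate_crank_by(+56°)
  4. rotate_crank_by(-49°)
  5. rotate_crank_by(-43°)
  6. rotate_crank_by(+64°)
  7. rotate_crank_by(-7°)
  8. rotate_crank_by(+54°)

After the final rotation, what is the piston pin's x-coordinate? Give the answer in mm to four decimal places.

267.7042

set_geometry: r = 36 mm, L = 232 mm, e = 3 mm; θ ← 0°
rotate_crank_by(-81°): θ ← 0° -81° = -81°
rotate_crank_by(+56°): θ ← -81° +56° = -25°
rotate_crank_by(-49°): θ ← -25° -49° = -74°
rotate_crank_by(-43°): θ ← -74° -43° = -117°
rotate_crank_by(+64°): θ ← -117° +64° = -53°
rotate_crank_by(-7°): θ ← -53° -7° = -60°
rotate_crank_by(+54°): θ ← -60° +54° = -6°
crank pin P = (r cos θ, r sin θ) = (35.802788, -3.763025)
h = r sin θ − e = -3.763025 − 3 = -6.763025
x = r cos θ + √(L² − h²) = 35.802788 + √(53824.0 − 45.7385) = 35.802788 + 231.901405 = 267.704193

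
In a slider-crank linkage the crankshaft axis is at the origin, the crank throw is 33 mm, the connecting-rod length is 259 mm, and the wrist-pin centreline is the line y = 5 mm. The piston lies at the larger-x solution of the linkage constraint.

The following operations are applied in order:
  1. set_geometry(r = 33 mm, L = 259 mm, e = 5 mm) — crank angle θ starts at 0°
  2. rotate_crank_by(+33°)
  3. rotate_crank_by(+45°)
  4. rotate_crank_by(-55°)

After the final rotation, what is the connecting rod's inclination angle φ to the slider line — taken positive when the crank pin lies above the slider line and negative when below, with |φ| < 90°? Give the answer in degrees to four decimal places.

1.7466

set_geometry: r = 33 mm, L = 259 mm, e = 5 mm; θ ← 0°
rotate_crank_by(+33°): θ ← 0° +33° = 33°
rotate_crank_by(+45°): θ ← 33° +45° = 78°
rotate_crank_by(-55°): θ ← 78° -55° = 23°
crank pin P = (r cos θ, r sin θ) = (30.376660, 12.894127)
h = r sin θ − e = 12.894127 − 5 = 7.894127
sin φ = h / L = 7.894127 / 259 = 0.03047926
φ = arcsin(0.03047926) = 1.746603°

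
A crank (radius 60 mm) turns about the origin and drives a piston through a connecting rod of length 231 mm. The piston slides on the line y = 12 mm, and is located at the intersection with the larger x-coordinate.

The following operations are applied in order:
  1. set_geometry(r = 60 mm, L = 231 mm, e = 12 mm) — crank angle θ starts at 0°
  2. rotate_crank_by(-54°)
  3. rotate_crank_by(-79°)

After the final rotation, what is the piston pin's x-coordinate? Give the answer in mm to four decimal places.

183.2191

set_geometry: r = 60 mm, L = 231 mm, e = 12 mm; θ ← 0°
rotate_crank_by(-54°): θ ← 0° -54° = -54°
rotate_crank_by(-79°): θ ← -54° -79° = -133°
crank pin P = (r cos θ, r sin θ) = (-40.919902, -43.881222)
h = r sin θ − e = -43.881222 − 12 = -55.881222
x = r cos θ + √(L² − h²) = -40.919902 + √(53361.0 − 3122.7110) = -40.919902 + 224.138995 = 183.219093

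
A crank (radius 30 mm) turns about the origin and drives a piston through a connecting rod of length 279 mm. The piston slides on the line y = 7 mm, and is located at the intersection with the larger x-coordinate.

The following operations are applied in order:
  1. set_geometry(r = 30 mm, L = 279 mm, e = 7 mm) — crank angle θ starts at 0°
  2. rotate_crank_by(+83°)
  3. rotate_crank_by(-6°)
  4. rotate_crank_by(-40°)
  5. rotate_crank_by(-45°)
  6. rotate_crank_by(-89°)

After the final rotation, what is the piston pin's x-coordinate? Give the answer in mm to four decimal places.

set_geometry: r = 30 mm, L = 279 mm, e = 7 mm; θ ← 0°
rotate_crank_by(+83°): θ ← 0° +83° = 83°
rotate_crank_by(-6°): θ ← 83° -6° = 77°
rotate_crank_by(-40°): θ ← 77° -40° = 37°
rotate_crank_by(-45°): θ ← 37° -45° = -8°
rotate_crank_by(-89°): θ ← -8° -89° = -97°
crank pin P = (r cos θ, r sin θ) = (-3.656080, -29.776385)
h = r sin θ − e = -29.776385 − 7 = -36.776385
x = r cos θ + √(L² − h²) = -3.656080 + √(77841.0 − 1352.5025) = -3.656080 + 276.565539 = 272.909459

272.9095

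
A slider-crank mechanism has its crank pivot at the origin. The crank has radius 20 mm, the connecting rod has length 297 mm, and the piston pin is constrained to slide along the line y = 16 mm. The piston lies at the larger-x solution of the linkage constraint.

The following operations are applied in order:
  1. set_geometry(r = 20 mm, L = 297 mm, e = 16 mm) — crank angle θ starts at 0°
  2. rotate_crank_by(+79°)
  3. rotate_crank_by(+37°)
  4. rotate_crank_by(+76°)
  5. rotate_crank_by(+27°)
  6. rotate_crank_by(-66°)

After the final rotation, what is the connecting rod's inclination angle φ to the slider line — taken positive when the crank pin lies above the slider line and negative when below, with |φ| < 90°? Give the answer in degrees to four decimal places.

set_geometry: r = 20 mm, L = 297 mm, e = 16 mm; θ ← 0°
rotate_crank_by(+79°): θ ← 0° +79° = 79°
rotate_crank_by(+37°): θ ← 79° +37° = 116°
rotate_crank_by(+76°): θ ← 116° +76° = 192°
rotate_crank_by(+27°): θ ← 192° +27° = 219°
rotate_crank_by(-66°): θ ← 219° -66° = 153°
crank pin P = (r cos θ, r sin θ) = (-17.820130, 9.079810)
h = r sin θ − e = 9.079810 − 16 = -6.920190
sin φ = h / L = -6.920190 / 297 = -0.02330030
φ = arcsin(-0.02330030) = -1.335130°

-1.3351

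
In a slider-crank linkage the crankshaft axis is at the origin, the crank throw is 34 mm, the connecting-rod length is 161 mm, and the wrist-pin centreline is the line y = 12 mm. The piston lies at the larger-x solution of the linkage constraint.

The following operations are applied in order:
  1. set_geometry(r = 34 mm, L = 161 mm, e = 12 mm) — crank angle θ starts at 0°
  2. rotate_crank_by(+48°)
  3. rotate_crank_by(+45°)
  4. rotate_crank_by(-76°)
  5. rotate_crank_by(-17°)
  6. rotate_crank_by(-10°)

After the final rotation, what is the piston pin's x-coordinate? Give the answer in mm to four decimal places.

set_geometry: r = 34 mm, L = 161 mm, e = 12 mm; θ ← 0°
rotate_crank_by(+48°): θ ← 0° +48° = 48°
rotate_crank_by(+45°): θ ← 48° +45° = 93°
rotate_crank_by(-76°): θ ← 93° -76° = 17°
rotate_crank_by(-17°): θ ← 17° -17° = 0°
rotate_crank_by(-10°): θ ← 0° -10° = -10°
crank pin P = (r cos θ, r sin θ) = (33.483464, -5.904038)
h = r sin θ − e = -5.904038 − 12 = -17.904038
x = r cos θ + √(L² − h²) = 33.483464 + √(25921.0 − 320.5546) = 33.483464 + 160.001392 = 193.484856

193.4849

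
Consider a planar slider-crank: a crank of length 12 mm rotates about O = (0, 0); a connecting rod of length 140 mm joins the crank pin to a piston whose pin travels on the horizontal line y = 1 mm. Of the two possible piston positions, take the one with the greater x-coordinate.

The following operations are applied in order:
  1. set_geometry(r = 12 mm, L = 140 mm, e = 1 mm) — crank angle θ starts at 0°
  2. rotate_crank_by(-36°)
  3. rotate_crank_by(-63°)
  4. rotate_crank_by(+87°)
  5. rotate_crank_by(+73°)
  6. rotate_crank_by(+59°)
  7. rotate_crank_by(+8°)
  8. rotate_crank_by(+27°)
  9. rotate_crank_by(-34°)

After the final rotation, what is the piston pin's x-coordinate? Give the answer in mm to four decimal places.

set_geometry: r = 12 mm, L = 140 mm, e = 1 mm; θ ← 0°
rotate_crank_by(-36°): θ ← 0° -36° = -36°
rotate_crank_by(-63°): θ ← -36° -63° = -99°
rotate_crank_by(+87°): θ ← -99° +87° = -12°
rotate_crank_by(+73°): θ ← -12° +73° = 61°
rotate_crank_by(+59°): θ ← 61° +59° = 120°
rotate_crank_by(+8°): θ ← 120° +8° = 128°
rotate_crank_by(+27°): θ ← 128° +27° = 155°
rotate_crank_by(-34°): θ ← 155° -34° = 121°
crank pin P = (r cos θ, r sin θ) = (-6.180457, 10.286008)
h = r sin θ − e = 10.286008 − 1 = 9.286008
x = r cos θ + √(L² − h²) = -6.180457 + √(19600.0 − 86.2299) = -6.180457 + 139.691696 = 133.511240

133.5112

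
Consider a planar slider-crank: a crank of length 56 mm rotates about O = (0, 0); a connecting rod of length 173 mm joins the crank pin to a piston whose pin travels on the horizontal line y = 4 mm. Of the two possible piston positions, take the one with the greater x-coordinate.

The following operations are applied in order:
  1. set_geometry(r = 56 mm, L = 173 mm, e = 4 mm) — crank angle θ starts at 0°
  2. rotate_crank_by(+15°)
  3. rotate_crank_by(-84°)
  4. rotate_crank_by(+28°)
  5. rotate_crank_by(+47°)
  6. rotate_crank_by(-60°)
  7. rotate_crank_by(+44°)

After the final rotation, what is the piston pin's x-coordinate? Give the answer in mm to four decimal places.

227.6040

set_geometry: r = 56 mm, L = 173 mm, e = 4 mm; θ ← 0°
rotate_crank_by(+15°): θ ← 0° +15° = 15°
rotate_crank_by(-84°): θ ← 15° -84° = -69°
rotate_crank_by(+28°): θ ← -69° +28° = -41°
rotate_crank_by(+47°): θ ← -41° +47° = 6°
rotate_crank_by(-60°): θ ← 6° -60° = -54°
rotate_crank_by(+44°): θ ← -54° +44° = -10°
crank pin P = (r cos θ, r sin θ) = (55.149234, -9.724298)
h = r sin θ − e = -9.724298 − 4 = -13.724298
x = r cos θ + √(L² − h²) = 55.149234 + √(29929.0 − 188.3564) = 55.149234 + 172.454758 = 227.603992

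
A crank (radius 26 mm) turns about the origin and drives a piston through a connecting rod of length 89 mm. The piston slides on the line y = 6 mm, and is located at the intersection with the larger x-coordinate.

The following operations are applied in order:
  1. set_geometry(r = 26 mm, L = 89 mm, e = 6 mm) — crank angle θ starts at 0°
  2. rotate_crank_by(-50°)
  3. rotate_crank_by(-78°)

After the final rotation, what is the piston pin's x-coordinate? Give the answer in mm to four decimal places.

68.9597

set_geometry: r = 26 mm, L = 89 mm, e = 6 mm; θ ← 0°
rotate_crank_by(-50°): θ ← 0° -50° = -50°
rotate_crank_by(-78°): θ ← -50° -78° = -128°
crank pin P = (r cos θ, r sin θ) = (-16.007198, -20.488280)
h = r sin θ − e = -20.488280 − 6 = -26.488280
x = r cos θ + √(L² − h²) = -16.007198 + √(7921.0 − 701.6290) = -16.007198 + 84.966882 = 68.959684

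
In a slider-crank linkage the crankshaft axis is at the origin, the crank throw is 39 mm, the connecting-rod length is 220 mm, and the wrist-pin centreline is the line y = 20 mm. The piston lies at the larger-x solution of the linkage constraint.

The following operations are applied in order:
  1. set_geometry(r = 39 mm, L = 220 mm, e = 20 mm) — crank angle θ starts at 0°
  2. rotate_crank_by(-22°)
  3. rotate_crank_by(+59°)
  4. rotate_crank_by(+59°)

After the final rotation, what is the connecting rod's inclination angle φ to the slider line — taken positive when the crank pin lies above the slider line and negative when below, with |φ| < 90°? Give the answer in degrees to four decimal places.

set_geometry: r = 39 mm, L = 220 mm, e = 20 mm; θ ← 0°
rotate_crank_by(-22°): θ ← 0° -22° = -22°
rotate_crank_by(+59°): θ ← -22° +59° = 37°
rotate_crank_by(+59°): θ ← 37° +59° = 96°
crank pin P = (r cos θ, r sin θ) = (-4.076610, 38.786354)
h = r sin θ − e = 38.786354 − 20 = 18.786354
sin φ = h / L = 18.786354 / 220 = 0.08539252
φ = arcsin(0.08539252) = 4.898597°

4.8986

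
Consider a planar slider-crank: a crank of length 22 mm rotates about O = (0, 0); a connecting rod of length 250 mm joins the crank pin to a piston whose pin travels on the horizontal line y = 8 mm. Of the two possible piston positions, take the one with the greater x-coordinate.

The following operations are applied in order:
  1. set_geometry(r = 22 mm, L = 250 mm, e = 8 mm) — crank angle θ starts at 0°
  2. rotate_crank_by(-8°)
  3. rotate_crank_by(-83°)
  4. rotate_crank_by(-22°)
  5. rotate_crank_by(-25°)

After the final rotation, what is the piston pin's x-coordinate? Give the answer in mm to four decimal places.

232.6162

set_geometry: r = 22 mm, L = 250 mm, e = 8 mm; θ ← 0°
rotate_crank_by(-8°): θ ← 0° -8° = -8°
rotate_crank_by(-83°): θ ← -8° -83° = -91°
rotate_crank_by(-22°): θ ← -91° -22° = -113°
rotate_crank_by(-25°): θ ← -113° -25° = -138°
crank pin P = (r cos θ, r sin θ) = (-16.349186, -14.720873)
h = r sin θ − e = -14.720873 − 8 = -22.720873
x = r cos θ + √(L² − h²) = -16.349186 + √(62500.0 − 516.2381) = -16.349186 + 248.965383 = 232.616197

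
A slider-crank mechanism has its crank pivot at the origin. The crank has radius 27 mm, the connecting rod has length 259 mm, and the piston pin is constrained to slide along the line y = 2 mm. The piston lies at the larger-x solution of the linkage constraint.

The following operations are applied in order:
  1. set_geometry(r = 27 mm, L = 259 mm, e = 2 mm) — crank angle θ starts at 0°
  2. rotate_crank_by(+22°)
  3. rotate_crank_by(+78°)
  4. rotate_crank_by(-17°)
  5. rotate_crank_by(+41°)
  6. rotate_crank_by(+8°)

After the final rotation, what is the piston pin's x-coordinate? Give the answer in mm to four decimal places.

set_geometry: r = 27 mm, L = 259 mm, e = 2 mm; θ ← 0°
rotate_crank_by(+22°): θ ← 0° +22° = 22°
rotate_crank_by(+78°): θ ← 22° +78° = 100°
rotate_crank_by(-17°): θ ← 100° -17° = 83°
rotate_crank_by(+41°): θ ← 83° +41° = 124°
rotate_crank_by(+8°): θ ← 124° +8° = 132°
crank pin P = (r cos θ, r sin θ) = (-18.066526, 20.064910)
h = r sin θ − e = 20.064910 − 2 = 18.064910
x = r cos θ + √(L² − h²) = -18.066526 + √(67081.0 − 326.3410) = -18.066526 + 258.369230 = 240.302704

240.3027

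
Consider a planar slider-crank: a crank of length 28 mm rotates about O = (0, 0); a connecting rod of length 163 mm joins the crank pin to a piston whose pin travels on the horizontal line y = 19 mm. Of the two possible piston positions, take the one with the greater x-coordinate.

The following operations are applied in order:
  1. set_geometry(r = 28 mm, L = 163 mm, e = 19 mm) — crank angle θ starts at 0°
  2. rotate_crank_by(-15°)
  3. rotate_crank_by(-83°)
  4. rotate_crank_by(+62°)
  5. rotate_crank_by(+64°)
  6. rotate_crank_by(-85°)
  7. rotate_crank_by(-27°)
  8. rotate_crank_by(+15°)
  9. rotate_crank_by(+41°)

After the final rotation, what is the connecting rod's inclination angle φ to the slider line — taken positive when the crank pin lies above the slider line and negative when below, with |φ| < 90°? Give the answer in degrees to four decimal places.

set_geometry: r = 28 mm, L = 163 mm, e = 19 mm; θ ← 0°
rotate_crank_by(-15°): θ ← 0° -15° = -15°
rotate_crank_by(-83°): θ ← -15° -83° = -98°
rotate_crank_by(+62°): θ ← -98° +62° = -36°
rotate_crank_by(+64°): θ ← -36° +64° = 28°
rotate_crank_by(-85°): θ ← 28° -85° = -57°
rotate_crank_by(-27°): θ ← -57° -27° = -84°
rotate_crank_by(+15°): θ ← -84° +15° = -69°
rotate_crank_by(+41°): θ ← -69° +41° = -28°
crank pin P = (r cos θ, r sin θ) = (24.722533, -13.145204)
h = r sin θ − e = -13.145204 − 19 = -32.145204
sin φ = h / L = -32.145204 / 163 = -0.19720984
φ = arcsin(-0.19720984) = -11.373845°

-11.3738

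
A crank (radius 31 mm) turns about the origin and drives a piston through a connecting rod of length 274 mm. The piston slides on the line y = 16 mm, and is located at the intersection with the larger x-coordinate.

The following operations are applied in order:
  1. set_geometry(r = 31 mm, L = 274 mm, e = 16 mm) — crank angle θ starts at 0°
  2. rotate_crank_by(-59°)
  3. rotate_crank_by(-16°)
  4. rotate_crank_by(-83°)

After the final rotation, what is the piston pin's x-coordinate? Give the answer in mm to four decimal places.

243.8624

set_geometry: r = 31 mm, L = 274 mm, e = 16 mm; θ ← 0°
rotate_crank_by(-59°): θ ← 0° -59° = -59°
rotate_crank_by(-16°): θ ← -59° -16° = -75°
rotate_crank_by(-83°): θ ← -75° -83° = -158°
crank pin P = (r cos θ, r sin θ) = (-28.742699, -11.612804)
h = r sin θ − e = -11.612804 − 16 = -27.612804
x = r cos θ + √(L² − h²) = -28.742699 + √(75076.0 − 762.4670) = -28.742699 + 272.605086 = 243.862387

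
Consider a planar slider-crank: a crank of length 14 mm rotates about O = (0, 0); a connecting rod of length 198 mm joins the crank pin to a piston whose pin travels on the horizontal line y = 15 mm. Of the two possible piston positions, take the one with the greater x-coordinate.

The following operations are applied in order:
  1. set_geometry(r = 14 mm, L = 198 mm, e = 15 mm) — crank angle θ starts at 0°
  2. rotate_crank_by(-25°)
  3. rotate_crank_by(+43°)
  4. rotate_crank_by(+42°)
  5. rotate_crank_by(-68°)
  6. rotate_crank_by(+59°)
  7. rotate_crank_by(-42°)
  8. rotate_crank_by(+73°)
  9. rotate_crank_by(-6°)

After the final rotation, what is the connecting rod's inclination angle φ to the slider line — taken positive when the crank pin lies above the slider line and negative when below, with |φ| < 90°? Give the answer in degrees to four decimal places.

set_geometry: r = 14 mm, L = 198 mm, e = 15 mm; θ ← 0°
rotate_crank_by(-25°): θ ← 0° -25° = -25°
rotate_crank_by(+43°): θ ← -25° +43° = 18°
rotate_crank_by(+42°): θ ← 18° +42° = 60°
rotate_crank_by(-68°): θ ← 60° -68° = -8°
rotate_crank_by(+59°): θ ← -8° +59° = 51°
rotate_crank_by(-42°): θ ← 51° -42° = 9°
rotate_crank_by(+73°): θ ← 9° +73° = 82°
rotate_crank_by(-6°): θ ← 82° -6° = 76°
crank pin P = (r cos θ, r sin θ) = (3.386907, 13.584140)
h = r sin θ − e = 13.584140 − 15 = -1.415860
sin φ = h / L = -1.415860 / 198 = -0.00715081
φ = arcsin(-0.00715081) = -0.409715°

-0.4097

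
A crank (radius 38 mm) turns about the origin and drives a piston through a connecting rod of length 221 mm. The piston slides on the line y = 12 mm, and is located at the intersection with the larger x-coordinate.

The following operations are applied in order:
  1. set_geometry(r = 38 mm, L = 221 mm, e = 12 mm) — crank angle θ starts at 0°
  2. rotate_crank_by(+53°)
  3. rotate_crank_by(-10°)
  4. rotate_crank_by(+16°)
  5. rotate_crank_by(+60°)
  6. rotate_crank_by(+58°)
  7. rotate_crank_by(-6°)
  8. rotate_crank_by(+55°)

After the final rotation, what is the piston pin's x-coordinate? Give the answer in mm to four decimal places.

191.0743

set_geometry: r = 38 mm, L = 221 mm, e = 12 mm; θ ← 0°
rotate_crank_by(+53°): θ ← 0° +53° = 53°
rotate_crank_by(-10°): θ ← 53° -10° = 43°
rotate_crank_by(+16°): θ ← 43° +16° = 59°
rotate_crank_by(+60°): θ ← 59° +60° = 119°
rotate_crank_by(+58°): θ ← 119° +58° = 177°
rotate_crank_by(-6°): θ ← 177° -6° = 171°
rotate_crank_by(+55°): θ ← 171° +55° = 226°
crank pin P = (r cos θ, r sin θ) = (-26.397018, -27.334912)
h = r sin θ − e = -27.334912 − 12 = -39.334912
x = r cos θ + √(L² − h²) = -26.397018 + √(48841.0 − 1547.2353) = -26.397018 + 217.471296 = 191.074278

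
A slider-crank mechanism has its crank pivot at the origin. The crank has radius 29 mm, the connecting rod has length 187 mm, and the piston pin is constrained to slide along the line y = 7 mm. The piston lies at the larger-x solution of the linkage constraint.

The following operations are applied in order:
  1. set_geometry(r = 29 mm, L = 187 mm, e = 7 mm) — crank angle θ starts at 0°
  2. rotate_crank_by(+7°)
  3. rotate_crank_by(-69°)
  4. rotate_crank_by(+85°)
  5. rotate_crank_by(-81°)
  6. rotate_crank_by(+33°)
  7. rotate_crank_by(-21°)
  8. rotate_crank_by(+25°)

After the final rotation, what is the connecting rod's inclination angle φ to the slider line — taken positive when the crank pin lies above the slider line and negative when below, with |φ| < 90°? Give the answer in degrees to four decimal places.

set_geometry: r = 29 mm, L = 187 mm, e = 7 mm; θ ← 0°
rotate_crank_by(+7°): θ ← 0° +7° = 7°
rotate_crank_by(-69°): θ ← 7° -69° = -62°
rotate_crank_by(+85°): θ ← -62° +85° = 23°
rotate_crank_by(-81°): θ ← 23° -81° = -58°
rotate_crank_by(+33°): θ ← -58° +33° = -25°
rotate_crank_by(-21°): θ ← -25° -21° = -46°
rotate_crank_by(+25°): θ ← -46° +25° = -21°
crank pin P = (r cos θ, r sin θ) = (27.073832, -10.392671)
h = r sin θ − e = -10.392671 − 7 = -17.392671
sin φ = h / L = -17.392671 / 187 = -0.09300893
φ = arcsin(-0.09300893) = -5.336733°

-5.3367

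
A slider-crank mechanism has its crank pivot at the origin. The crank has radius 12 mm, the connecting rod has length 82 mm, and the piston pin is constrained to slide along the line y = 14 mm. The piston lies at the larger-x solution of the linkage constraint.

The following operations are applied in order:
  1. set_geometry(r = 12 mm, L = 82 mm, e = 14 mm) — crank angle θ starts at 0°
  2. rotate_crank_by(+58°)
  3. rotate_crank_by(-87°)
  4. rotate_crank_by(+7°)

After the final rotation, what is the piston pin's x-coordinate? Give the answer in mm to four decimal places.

set_geometry: r = 12 mm, L = 82 mm, e = 14 mm; θ ← 0°
rotate_crank_by(+58°): θ ← 0° +58° = 58°
rotate_crank_by(-87°): θ ← 58° -87° = -29°
rotate_crank_by(+7°): θ ← -29° +7° = -22°
crank pin P = (r cos θ, r sin θ) = (11.126206, -4.495279)
h = r sin θ − e = -4.495279 − 14 = -18.495279
x = r cos θ + √(L² − h²) = 11.126206 + √(6724.0 − 342.0753) = 11.126206 + 79.886949 = 91.013155

91.0132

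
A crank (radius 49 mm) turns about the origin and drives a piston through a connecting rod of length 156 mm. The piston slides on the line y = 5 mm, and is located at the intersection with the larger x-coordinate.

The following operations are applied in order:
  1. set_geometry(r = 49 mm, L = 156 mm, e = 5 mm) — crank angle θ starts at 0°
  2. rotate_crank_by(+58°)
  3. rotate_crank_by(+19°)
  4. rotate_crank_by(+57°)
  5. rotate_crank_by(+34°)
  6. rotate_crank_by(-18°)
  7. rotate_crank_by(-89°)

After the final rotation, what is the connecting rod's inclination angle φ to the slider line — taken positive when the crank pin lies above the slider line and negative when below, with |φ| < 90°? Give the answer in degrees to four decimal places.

set_geometry: r = 49 mm, L = 156 mm, e = 5 mm; θ ← 0°
rotate_crank_by(+58°): θ ← 0° +58° = 58°
rotate_crank_by(+19°): θ ← 58° +19° = 77°
rotate_crank_by(+57°): θ ← 77° +57° = 134°
rotate_crank_by(+34°): θ ← 134° +34° = 168°
rotate_crank_by(-18°): θ ← 168° -18° = 150°
rotate_crank_by(-89°): θ ← 150° -89° = 61°
crank pin P = (r cos θ, r sin θ) = (23.755671, 42.856366)
h = r sin θ − e = 42.856366 − 5 = 37.856366
sin φ = h / L = 37.856366 / 156 = 0.24266901
φ = arcsin(0.24266901) = 14.044121°

14.0441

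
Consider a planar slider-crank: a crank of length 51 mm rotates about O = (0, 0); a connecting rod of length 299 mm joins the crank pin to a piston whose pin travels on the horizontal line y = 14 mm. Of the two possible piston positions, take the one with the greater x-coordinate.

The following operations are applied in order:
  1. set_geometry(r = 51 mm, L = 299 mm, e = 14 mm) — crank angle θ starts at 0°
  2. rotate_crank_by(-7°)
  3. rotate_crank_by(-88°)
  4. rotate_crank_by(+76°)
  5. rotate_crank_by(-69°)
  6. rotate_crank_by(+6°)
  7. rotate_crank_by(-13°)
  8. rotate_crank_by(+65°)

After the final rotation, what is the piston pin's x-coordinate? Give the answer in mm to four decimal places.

set_geometry: r = 51 mm, L = 299 mm, e = 14 mm; θ ← 0°
rotate_crank_by(-7°): θ ← 0° -7° = -7°
rotate_crank_by(-88°): θ ← -7° -88° = -95°
rotate_crank_by(+76°): θ ← -95° +76° = -19°
rotate_crank_by(-69°): θ ← -19° -69° = -88°
rotate_crank_by(+6°): θ ← -88° +6° = -82°
rotate_crank_by(-13°): θ ← -82° -13° = -95°
rotate_crank_by(+65°): θ ← -95° +65° = -30°
crank pin P = (r cos θ, r sin θ) = (44.167296, -25.500000)
h = r sin θ − e = -25.500000 − 14 = -39.500000
x = r cos θ + √(L² − h²) = 44.167296 + √(89401.0 − 1560.2500) = 44.167296 + 296.379402 = 340.546698

340.5467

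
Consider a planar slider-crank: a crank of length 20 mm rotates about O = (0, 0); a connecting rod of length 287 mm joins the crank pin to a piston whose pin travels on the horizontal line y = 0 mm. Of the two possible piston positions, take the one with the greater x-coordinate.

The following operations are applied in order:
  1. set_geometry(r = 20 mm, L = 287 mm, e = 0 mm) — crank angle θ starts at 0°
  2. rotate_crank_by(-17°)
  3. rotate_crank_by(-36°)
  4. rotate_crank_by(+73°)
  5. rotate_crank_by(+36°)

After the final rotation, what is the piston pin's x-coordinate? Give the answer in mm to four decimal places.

set_geometry: r = 20 mm, L = 287 mm, e = 0 mm; θ ← 0°
rotate_crank_by(-17°): θ ← 0° -17° = -17°
rotate_crank_by(-36°): θ ← -17° -36° = -53°
rotate_crank_by(+73°): θ ← -53° +73° = 20°
rotate_crank_by(+36°): θ ← 20° +36° = 56°
crank pin P = (r cos θ, r sin θ) = (11.183858, 16.580751)
h = r sin θ − e = 16.580751 − 0 = 16.580751
x = r cos θ + √(L² − h²) = 11.183858 + √(82369.0 − 274.9213) = 11.183858 + 286.520643 = 297.704501

297.7045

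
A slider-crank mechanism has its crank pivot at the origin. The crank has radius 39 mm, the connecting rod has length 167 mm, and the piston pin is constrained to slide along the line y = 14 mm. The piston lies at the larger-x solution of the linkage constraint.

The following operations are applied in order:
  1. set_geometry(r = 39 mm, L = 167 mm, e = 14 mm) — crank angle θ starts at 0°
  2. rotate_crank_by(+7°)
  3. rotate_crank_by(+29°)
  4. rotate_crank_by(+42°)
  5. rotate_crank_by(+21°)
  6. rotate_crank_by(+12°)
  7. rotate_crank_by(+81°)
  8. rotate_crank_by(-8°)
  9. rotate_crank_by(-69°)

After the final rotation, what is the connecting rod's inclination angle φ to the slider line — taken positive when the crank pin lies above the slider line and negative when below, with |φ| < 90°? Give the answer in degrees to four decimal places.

7.3437

set_geometry: r = 39 mm, L = 167 mm, e = 14 mm; θ ← 0°
rotate_crank_by(+7°): θ ← 0° +7° = 7°
rotate_crank_by(+29°): θ ← 7° +29° = 36°
rotate_crank_by(+42°): θ ← 36° +42° = 78°
rotate_crank_by(+21°): θ ← 78° +21° = 99°
rotate_crank_by(+12°): θ ← 99° +12° = 111°
rotate_crank_by(+81°): θ ← 111° +81° = 192°
rotate_crank_by(-8°): θ ← 192° -8° = 184°
rotate_crank_by(-69°): θ ← 184° -69° = 115°
crank pin P = (r cos θ, r sin θ) = (-16.482112, 35.346004)
h = r sin θ − e = 35.346004 − 14 = 21.346004
sin φ = h / L = 21.346004 / 167 = 0.12782038
φ = arcsin(0.12782038) = 7.343659°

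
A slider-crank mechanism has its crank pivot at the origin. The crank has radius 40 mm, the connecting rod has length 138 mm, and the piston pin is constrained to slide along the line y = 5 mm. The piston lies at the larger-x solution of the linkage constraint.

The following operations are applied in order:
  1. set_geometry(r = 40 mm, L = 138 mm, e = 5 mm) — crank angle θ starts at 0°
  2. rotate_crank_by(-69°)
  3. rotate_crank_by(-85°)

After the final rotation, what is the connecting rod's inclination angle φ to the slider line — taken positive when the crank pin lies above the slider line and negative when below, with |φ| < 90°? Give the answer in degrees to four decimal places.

-9.3983

set_geometry: r = 40 mm, L = 138 mm, e = 5 mm; θ ← 0°
rotate_crank_by(-69°): θ ← 0° -69° = -69°
rotate_crank_by(-85°): θ ← -69° -85° = -154°
crank pin P = (r cos θ, r sin θ) = (-35.951762, -17.534846)
h = r sin θ − e = -17.534846 − 5 = -22.534846
sin φ = h / L = -22.534846 / 138 = -0.16329598
φ = arcsin(-0.16329598) = -9.398259°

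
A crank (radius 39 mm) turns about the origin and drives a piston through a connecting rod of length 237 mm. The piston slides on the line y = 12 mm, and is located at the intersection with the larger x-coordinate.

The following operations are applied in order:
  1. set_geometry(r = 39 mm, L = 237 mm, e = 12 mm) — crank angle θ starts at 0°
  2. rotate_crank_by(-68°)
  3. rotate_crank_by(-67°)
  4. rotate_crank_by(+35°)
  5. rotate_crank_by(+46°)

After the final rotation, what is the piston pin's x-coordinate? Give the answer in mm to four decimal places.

set_geometry: r = 39 mm, L = 237 mm, e = 12 mm; θ ← 0°
rotate_crank_by(-68°): θ ← 0° -68° = -68°
rotate_crank_by(-67°): θ ← -68° -67° = -135°
rotate_crank_by(+35°): θ ← -135° +35° = -100°
rotate_crank_by(+46°): θ ← -100° +46° = -54°
crank pin P = (r cos θ, r sin θ) = (22.923625, -31.551663)
h = r sin θ − e = -31.551663 − 12 = -43.551663
x = r cos θ + √(L² − h²) = 22.923625 + √(56169.0 − 1896.7473) = 22.923625 + 232.964059 = 255.887684

255.8877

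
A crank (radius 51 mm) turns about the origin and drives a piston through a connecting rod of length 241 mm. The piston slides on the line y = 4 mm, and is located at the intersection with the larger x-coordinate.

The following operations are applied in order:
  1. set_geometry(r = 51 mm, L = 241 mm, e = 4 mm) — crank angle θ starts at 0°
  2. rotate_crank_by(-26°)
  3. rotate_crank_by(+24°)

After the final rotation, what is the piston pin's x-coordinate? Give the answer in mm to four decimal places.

291.8996

set_geometry: r = 51 mm, L = 241 mm, e = 4 mm; θ ← 0°
rotate_crank_by(-26°): θ ← 0° -26° = -26°
rotate_crank_by(+24°): θ ← -26° +24° = -2°
crank pin P = (r cos θ, r sin θ) = (50.968932, -1.779874)
h = r sin θ − e = -1.779874 − 4 = -5.779874
x = r cos θ + √(L² − h²) = 50.968932 + √(58081.0 − 33.4069) = 50.968932 + 240.930681 = 291.899613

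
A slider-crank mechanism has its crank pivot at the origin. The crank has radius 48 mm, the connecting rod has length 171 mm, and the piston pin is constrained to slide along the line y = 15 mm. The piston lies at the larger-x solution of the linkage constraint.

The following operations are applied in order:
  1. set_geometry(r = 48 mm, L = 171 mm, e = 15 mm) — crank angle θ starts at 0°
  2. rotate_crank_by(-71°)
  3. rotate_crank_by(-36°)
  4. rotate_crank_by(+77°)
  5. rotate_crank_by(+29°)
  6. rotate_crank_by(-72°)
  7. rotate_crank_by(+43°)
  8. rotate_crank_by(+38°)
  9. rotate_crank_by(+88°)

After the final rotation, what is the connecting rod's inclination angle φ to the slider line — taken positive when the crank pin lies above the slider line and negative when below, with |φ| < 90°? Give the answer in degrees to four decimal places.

11.0371

set_geometry: r = 48 mm, L = 171 mm, e = 15 mm; θ ← 0°
rotate_crank_by(-71°): θ ← 0° -71° = -71°
rotate_crank_by(-36°): θ ← -71° -36° = -107°
rotate_crank_by(+77°): θ ← -107° +77° = -30°
rotate_crank_by(+29°): θ ← -30° +29° = -1°
rotate_crank_by(-72°): θ ← -1° -72° = -73°
rotate_crank_by(+43°): θ ← -73° +43° = -30°
rotate_crank_by(+38°): θ ← -30° +38° = 8°
rotate_crank_by(+88°): θ ← 8° +88° = 96°
crank pin P = (r cos θ, r sin θ) = (-5.017366, 47.737051)
h = r sin θ − e = 47.737051 − 15 = 32.737051
sin φ = h / L = 32.737051 / 171 = 0.19144474
φ = arcsin(0.19144474) = 11.037110°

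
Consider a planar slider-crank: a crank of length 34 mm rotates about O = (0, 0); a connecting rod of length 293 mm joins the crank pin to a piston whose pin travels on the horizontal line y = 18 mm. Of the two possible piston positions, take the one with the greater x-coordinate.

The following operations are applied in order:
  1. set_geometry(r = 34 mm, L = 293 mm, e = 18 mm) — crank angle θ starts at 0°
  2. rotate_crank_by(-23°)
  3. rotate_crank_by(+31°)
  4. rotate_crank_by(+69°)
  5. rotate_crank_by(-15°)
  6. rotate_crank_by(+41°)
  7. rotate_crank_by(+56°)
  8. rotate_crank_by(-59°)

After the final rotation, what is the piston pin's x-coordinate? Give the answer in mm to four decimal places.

286.6866

set_geometry: r = 34 mm, L = 293 mm, e = 18 mm; θ ← 0°
rotate_crank_by(-23°): θ ← 0° -23° = -23°
rotate_crank_by(+31°): θ ← -23° +31° = 8°
rotate_crank_by(+69°): θ ← 8° +69° = 77°
rotate_crank_by(-15°): θ ← 77° -15° = 62°
rotate_crank_by(+41°): θ ← 62° +41° = 103°
rotate_crank_by(+56°): θ ← 103° +56° = 159°
rotate_crank_by(-59°): θ ← 159° -59° = 100°
crank pin P = (r cos θ, r sin θ) = (-5.904038, 33.483464)
h = r sin θ − e = 33.483464 − 18 = 15.483464
x = r cos θ + √(L² − h²) = -5.904038 + √(85849.0 − 239.7376) = -5.904038 + 292.590605 = 286.686567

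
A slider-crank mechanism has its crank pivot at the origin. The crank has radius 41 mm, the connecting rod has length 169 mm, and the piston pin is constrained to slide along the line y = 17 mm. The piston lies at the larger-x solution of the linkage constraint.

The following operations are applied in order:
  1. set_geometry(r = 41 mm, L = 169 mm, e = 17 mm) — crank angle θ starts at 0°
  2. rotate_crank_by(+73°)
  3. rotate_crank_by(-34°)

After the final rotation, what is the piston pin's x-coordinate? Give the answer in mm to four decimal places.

200.6336

set_geometry: r = 41 mm, L = 169 mm, e = 17 mm; θ ← 0°
rotate_crank_by(+73°): θ ← 0° +73° = 73°
rotate_crank_by(-34°): θ ← 73° -34° = 39°
crank pin P = (r cos θ, r sin θ) = (31.862984, 25.802136)
h = r sin θ − e = 25.802136 − 17 = 8.802136
x = r cos θ + √(L² − h²) = 31.862984 + √(28561.0 − 77.4776) = 31.862984 + 168.770621 = 200.633605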